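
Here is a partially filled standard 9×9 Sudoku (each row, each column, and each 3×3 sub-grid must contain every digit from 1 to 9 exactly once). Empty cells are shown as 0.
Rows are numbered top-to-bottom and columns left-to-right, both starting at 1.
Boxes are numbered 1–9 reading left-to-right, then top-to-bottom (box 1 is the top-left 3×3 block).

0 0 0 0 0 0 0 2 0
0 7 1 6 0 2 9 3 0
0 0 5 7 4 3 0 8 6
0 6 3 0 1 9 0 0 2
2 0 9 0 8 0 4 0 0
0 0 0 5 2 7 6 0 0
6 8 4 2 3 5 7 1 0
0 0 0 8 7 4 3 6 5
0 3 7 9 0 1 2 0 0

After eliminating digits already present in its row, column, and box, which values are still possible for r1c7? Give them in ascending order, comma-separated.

1,5

Row 1 already contains {2}.
Column 7 already contains {2, 3, 4, 6, 7, 9}.
Its 3×3 block (box 3) already contains {2, 3, 6, 8, 9}.
Removing those from 1–9 leaves {1, 5} as the candidates for r1c7.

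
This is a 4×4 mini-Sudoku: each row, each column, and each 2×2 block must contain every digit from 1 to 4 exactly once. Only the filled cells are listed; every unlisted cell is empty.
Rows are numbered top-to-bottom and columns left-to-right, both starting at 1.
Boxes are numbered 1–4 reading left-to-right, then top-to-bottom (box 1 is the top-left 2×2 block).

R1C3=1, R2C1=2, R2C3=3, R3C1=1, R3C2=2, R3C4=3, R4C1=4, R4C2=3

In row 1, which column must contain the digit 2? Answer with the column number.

Consider where 2 can go in row 1.
R1C1 is out (column 1 already has a 2).
R1C2 is out (column 2 already has a 2).
So the only cell in row 1 that can hold 2 is R1C4.
That is column 4.

4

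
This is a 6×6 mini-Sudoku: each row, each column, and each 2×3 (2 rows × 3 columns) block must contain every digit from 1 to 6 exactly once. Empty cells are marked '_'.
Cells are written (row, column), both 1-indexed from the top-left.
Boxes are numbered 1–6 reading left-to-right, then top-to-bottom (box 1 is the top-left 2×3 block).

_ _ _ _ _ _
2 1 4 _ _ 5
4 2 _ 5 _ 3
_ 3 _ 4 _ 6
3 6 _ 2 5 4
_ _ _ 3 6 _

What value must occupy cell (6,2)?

4

Cell (6,2) itself could take any of {4, 5} by direct elimination.
Consider where 4 can go in row 6.
(6,1) is out (column 1 already has a 4).
(6,3) is out (column 3 already has a 4).
(6,6) is out (column 6 already has a 4).
So the only cell in row 6 that can hold 4 is (6,2).
Therefore (6,2) = 4.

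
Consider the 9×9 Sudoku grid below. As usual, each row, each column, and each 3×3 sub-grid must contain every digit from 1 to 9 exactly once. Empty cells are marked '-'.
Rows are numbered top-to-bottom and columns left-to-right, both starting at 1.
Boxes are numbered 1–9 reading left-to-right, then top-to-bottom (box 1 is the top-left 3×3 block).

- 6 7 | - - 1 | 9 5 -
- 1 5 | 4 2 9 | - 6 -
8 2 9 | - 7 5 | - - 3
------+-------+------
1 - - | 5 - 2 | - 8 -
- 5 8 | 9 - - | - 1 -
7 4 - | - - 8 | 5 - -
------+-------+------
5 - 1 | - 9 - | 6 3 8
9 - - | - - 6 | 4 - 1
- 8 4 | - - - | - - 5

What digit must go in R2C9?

Row 2 already contains {1, 2, 4, 5, 6, 9}.
Column 9 already contains {1, 3, 5, 8}.
Its 3×3 block (box 3) already contains {3, 5, 6, 9}.
The only value from 1–9 not eliminated is 7, so R2C9 = 7.

7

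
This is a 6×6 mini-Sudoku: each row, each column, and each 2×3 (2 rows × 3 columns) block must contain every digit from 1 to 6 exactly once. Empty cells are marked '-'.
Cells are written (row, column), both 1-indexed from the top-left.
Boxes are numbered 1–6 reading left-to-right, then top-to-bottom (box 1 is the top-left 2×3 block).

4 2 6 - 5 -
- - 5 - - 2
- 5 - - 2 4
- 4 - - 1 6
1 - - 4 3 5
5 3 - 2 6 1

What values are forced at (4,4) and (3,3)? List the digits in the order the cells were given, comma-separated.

5,1

For (4,4):
  Consider where 5 can go in box 4.
  (3,4) is out (row 3 already has a 5).
  So the only cell in box 4 that can hold 5 is (4,4).
  So (4,4) = 5.
For (3,3):
  Consider where 1 can go in column 3.
  (4,3) is out (row 4 already has a 1).
  (5,3) is out (row 5 already has a 1).
  (6,3) is out (row 6 already has a 1).
  So the only cell in column 3 that can hold 1 is (3,3).
  So (3,3) = 1.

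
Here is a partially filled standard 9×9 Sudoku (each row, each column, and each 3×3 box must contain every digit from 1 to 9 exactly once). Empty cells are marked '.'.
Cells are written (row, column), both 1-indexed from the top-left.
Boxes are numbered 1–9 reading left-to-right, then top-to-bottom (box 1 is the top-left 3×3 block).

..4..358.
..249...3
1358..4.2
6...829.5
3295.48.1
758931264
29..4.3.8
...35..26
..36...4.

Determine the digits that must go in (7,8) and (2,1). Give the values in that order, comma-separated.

5,8

For (7,8):
  Consider where 5 can go in row 7.
  (7,3) is out (column 3 already has a 5).
  (7,4) is out (column 4 already has a 5).
  (7,6) is out (box 8 already has a 5).
  So the only cell in row 7 that can hold 5 is (7,8).
  So (7,8) = 5.
For (2,1):
  Row 2 already contains {2, 3, 4, 9}.
  Column 1 already contains {1, 2, 3, 6, 7}.
  Its 3×3 block (box 1) already contains {1, 2, 3, 4, 5}.
  The only value from 1–9 not eliminated is 8, so (2,1) = 8.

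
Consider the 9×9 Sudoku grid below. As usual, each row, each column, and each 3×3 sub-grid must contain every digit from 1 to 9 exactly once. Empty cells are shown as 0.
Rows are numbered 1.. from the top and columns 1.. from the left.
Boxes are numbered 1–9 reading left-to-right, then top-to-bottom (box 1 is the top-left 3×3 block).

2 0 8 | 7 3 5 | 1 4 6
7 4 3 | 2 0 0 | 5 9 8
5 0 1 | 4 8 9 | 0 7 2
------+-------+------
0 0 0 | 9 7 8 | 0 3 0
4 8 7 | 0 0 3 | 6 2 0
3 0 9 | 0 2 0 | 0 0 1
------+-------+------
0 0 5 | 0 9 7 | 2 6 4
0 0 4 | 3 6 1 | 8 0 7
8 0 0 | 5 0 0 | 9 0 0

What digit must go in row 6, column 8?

8

Cell row 6, column 8 itself could take any of {5, 8} by direct elimination.
Consider where 8 can go in column 8.
row 8, column 8 is out (row 8 already has a 8).
row 9, column 8 is out (row 9 already has a 8).
So the only cell in column 8 that can hold 8 is row 6, column 8.
Therefore row 6, column 8 = 8.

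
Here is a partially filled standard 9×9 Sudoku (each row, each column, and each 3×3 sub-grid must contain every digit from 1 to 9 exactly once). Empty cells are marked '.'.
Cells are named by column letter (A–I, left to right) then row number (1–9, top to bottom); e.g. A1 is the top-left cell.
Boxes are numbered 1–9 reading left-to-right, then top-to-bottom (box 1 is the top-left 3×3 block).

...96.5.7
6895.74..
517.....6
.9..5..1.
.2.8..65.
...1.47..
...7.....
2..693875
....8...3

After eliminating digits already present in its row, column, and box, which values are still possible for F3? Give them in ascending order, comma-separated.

Row 3 already contains {1, 5, 6, 7}.
Column F already contains {3, 4, 7}.
Its 3×3 block (box 2) already contains {5, 6, 7, 9}.
Removing those from 1–9 leaves {2, 8} as the candidates for F3.

2,8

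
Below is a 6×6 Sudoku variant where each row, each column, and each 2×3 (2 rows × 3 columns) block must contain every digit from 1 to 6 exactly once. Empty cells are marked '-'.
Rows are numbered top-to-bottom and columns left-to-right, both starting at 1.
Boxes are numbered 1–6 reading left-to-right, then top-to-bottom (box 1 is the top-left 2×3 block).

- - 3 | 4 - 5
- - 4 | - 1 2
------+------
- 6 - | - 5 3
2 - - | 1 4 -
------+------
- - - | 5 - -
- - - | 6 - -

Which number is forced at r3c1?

4

Cell r3c1 itself could take any of {1, 4} by direct elimination.
Consider where 4 can go in box 3.
r3c3 is out (column 3 already has a 4).
r4c2 is out (row 4 already has a 4).
r4c3 is out (row 4 already has a 4).
So the only cell in box 3 that can hold 4 is r3c1.
Therefore r3c1 = 4.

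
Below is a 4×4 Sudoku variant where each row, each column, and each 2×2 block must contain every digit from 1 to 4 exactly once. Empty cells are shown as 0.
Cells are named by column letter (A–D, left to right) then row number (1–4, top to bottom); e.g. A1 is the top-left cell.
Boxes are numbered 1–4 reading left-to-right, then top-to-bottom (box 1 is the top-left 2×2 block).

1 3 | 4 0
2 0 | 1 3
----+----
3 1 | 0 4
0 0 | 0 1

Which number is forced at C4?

3

Cell C4 itself could take any of {2, 3} by direct elimination.
Consider where 3 can go in row 4.
A4 is out (column A already has a 3).
B4 is out (column B already has a 3).
So the only cell in row 4 that can hold 3 is C4.
Therefore C4 = 3.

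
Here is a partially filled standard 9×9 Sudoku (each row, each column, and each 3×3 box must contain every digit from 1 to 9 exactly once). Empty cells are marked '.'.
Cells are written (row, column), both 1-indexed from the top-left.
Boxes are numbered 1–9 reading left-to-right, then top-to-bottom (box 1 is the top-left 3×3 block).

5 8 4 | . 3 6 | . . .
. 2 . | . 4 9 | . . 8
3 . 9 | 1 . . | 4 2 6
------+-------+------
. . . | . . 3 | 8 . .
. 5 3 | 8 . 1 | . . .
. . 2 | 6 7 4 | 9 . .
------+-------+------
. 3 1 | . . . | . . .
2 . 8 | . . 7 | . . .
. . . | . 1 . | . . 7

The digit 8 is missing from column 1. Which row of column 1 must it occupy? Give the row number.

6

Consider where 8 can go in column 1.
(2,1) is out (row 2 already has a 8).
(4,1) is out (row 4 already has a 8).
(5,1) is out (row 5 already has a 8).
(7,1) is out (box 7 already has a 8).
(9,1) is out (box 7 already has a 8).
So the only cell in column 1 that can hold 8 is (6,1).
That is row 6.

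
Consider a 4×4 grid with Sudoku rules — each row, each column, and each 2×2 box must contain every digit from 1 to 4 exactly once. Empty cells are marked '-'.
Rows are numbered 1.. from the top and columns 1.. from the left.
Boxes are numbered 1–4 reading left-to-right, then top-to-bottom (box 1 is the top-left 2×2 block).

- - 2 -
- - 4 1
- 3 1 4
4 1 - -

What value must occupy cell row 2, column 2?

Row 2 already contains {1, 4}.
Column 2 already contains {1, 3}.
Its 2×2 block (box 1) already contains {}.
The only value from 1–4 not eliminated is 2, so row 2, column 2 = 2.

2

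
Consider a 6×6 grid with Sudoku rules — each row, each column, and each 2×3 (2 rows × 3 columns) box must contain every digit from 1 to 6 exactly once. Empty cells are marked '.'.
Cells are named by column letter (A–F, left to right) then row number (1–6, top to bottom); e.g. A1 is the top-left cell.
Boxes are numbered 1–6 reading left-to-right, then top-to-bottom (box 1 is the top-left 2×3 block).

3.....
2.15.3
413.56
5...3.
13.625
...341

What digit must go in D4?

Cell D4 itself could take any of {1, 2, 4} by direct elimination.
Consider where 1 can go in row 4.
B4 is out (column B already has a 1).
C4 is out (column C already has a 1).
F4 is out (column F already has a 1).
So the only cell in row 4 that can hold 1 is D4.
Therefore D4 = 1.

1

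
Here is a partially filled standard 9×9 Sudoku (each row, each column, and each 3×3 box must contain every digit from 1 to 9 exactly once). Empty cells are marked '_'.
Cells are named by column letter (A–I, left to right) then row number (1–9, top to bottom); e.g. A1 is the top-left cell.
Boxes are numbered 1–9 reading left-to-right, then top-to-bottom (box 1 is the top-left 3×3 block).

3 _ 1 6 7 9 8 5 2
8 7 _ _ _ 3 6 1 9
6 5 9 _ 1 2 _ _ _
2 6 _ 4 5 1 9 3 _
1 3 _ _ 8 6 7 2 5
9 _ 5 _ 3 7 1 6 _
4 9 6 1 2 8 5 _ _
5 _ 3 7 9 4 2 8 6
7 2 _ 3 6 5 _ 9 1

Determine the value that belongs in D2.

5

Row 2 already contains {1, 3, 6, 7, 8, 9}.
Column D already contains {1, 3, 4, 6, 7}.
Its 3×3 block (box 2) already contains {1, 2, 3, 6, 7, 9}.
The only value from 1–9 not eliminated is 5, so D2 = 5.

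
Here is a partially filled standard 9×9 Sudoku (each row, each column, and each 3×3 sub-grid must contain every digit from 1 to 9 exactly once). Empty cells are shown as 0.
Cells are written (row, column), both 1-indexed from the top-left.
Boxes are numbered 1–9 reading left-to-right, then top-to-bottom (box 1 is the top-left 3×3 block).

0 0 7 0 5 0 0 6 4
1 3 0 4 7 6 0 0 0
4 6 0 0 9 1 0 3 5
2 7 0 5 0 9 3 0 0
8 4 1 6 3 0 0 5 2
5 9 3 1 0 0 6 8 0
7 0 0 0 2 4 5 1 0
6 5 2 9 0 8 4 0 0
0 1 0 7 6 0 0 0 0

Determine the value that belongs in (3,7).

7

Cell (3,7) itself could take any of {2, 7, 8} by direct elimination.
Consider where 7 can go in row 3.
(3,3) is out (column 3 already has a 7).
(3,4) is out (column 4 already has a 7).
So the only cell in row 3 that can hold 7 is (3,7).
Therefore (3,7) = 7.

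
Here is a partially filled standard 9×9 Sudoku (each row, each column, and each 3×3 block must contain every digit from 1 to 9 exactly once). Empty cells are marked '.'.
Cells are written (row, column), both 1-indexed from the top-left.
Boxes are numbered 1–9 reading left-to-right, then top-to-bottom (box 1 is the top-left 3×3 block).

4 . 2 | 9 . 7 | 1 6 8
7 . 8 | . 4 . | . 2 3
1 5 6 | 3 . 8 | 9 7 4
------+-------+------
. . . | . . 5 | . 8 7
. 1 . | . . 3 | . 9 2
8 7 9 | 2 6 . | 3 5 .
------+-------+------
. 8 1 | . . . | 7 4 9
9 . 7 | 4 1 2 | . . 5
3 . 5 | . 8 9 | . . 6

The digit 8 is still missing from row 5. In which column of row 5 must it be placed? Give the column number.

Consider where 8 can go in row 5.
(5,1) is out (column 1 already has a 8).
(5,3) is out (column 3 already has a 8).
(5,5) is out (column 5 already has a 8).
(5,7) is out (box 6 already has a 8).
So the only cell in row 5 that can hold 8 is (5,4).
That is column 4.

4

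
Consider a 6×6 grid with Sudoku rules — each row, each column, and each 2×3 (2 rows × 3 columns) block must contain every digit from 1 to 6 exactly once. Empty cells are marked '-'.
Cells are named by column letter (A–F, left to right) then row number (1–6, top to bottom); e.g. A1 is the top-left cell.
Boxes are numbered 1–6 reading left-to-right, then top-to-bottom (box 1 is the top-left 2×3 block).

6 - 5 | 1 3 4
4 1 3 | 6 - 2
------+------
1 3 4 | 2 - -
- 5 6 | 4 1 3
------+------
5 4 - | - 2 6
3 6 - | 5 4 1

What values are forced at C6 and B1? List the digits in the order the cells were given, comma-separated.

For C6:
  Row 6 already contains {1, 3, 4, 5, 6}.
  Column C already contains {3, 4, 5, 6}.
  Its 2×3 block (box 5) already contains {3, 4, 5, 6}.
  The only value from 1–6 not eliminated is 2, so C6 = 2.
For B1:
  Row 1 already contains {1, 3, 4, 5, 6}.
  Column B already contains {1, 3, 4, 5, 6}.
  Its 2×3 block (box 1) already contains {1, 3, 4, 5, 6}.
  The only value from 1–6 not eliminated is 2, so B1 = 2.

2,2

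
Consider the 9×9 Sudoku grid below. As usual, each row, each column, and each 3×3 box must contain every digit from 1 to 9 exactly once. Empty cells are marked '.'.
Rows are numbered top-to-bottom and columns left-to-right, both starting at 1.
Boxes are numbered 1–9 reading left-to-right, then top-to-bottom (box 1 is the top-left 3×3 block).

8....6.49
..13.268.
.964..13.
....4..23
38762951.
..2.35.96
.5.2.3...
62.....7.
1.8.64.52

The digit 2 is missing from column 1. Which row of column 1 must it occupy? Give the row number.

Consider where 2 can go in column 1.
R2C1 is out (row 2 already has a 2).
R4C1 is out (row 4 already has a 2).
R6C1 is out (row 6 already has a 2).
R7C1 is out (row 7 already has a 2).
So the only cell in column 1 that can hold 2 is R3C1.
That is row 3.

3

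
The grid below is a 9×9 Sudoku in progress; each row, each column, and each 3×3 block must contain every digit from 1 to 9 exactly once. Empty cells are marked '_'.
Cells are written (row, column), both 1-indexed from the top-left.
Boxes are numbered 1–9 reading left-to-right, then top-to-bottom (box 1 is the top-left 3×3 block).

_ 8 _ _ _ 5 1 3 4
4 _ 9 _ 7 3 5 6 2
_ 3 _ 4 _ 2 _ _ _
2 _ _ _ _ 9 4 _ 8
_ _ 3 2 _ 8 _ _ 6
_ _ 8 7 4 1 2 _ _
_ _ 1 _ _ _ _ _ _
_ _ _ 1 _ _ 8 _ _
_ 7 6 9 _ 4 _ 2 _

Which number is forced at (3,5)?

Cell (3,5) itself could take any of {1, 6, 8, 9} by direct elimination.
Consider where 1 can go in column 5.
(1,5) is out (row 1 already has a 1). (4,5) is out (box 5 already has a 1). (5,5) is out (box 5 already has a 1). (7,5) is out (row 7 already has a 1). The remaining empty cells in column 5 are similarly blocked.
So the only cell in column 5 that can hold 1 is (3,5).
Therefore (3,5) = 1.

1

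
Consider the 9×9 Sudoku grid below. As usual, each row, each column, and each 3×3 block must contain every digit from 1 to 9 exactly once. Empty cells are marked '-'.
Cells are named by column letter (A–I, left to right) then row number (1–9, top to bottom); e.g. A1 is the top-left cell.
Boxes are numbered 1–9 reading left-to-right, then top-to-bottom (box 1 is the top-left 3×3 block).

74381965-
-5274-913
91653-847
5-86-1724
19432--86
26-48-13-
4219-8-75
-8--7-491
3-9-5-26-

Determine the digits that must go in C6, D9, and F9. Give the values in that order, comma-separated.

For C6:
  Row 6 already contains {1, 2, 3, 4, 6, 8}.
  Column C already contains {1, 2, 3, 4, 6, 8, 9}.
  Its 3×3 block (box 4) already contains {1, 2, 4, 5, 6, 8, 9}.
  The only value from 1–9 not eliminated is 7, so C6 = 7.
For D9:
  Row 9 already contains {2, 3, 5, 6, 9}.
  Column D already contains {3, 4, 5, 6, 7, 8, 9}.
  Its 3×3 block (box 8) already contains {5, 7, 8, 9}.
  The only value from 1–9 not eliminated is 1, so D9 = 1.
For F9:
  Row 9 already contains {2, 3, 5, 6, 9}.
  Column F already contains {1, 8, 9}.
  Its 3×3 block (box 8) already contains {5, 7, 8, 9}.
  The only value from 1–9 not eliminated is 4, so F9 = 4.

7,1,4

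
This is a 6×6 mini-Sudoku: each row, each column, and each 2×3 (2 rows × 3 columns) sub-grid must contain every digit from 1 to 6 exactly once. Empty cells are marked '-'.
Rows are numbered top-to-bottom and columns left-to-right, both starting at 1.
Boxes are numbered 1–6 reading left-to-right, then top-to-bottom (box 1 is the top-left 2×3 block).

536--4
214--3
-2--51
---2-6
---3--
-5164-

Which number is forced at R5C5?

1

Cell R5C5 itself could take any of {1, 2} by direct elimination.
Consider where 1 can go in row 5.
R5C1 is out (box 5 already has a 1).
R5C2 is out (column 2 already has a 1).
R5C3 is out (column 3 already has a 1).
R5C6 is out (column 6 already has a 1).
So the only cell in row 5 that can hold 1 is R5C5.
Therefore R5C5 = 1.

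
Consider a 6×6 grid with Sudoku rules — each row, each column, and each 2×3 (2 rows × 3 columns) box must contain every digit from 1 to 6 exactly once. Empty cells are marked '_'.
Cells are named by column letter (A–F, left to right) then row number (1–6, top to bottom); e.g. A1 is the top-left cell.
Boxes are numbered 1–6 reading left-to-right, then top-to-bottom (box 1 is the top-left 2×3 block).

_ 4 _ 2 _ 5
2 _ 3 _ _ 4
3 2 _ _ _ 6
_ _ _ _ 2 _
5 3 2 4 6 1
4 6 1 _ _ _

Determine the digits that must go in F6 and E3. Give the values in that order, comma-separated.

2,4

For F6:
  Consider where 2 can go in box 6.
  D6 is out (column D already has a 2).
  E6 is out (column E already has a 2).
  So the only cell in box 6 that can hold 2 is F6.
  So F6 = 2.
For E3:
  Consider where 4 can go in box 4.
  D3 is out (column D already has a 4).
  D4 is out (column D already has a 4).
  F4 is out (column F already has a 4).
  So the only cell in box 4 that can hold 4 is E3.
  So E3 = 4.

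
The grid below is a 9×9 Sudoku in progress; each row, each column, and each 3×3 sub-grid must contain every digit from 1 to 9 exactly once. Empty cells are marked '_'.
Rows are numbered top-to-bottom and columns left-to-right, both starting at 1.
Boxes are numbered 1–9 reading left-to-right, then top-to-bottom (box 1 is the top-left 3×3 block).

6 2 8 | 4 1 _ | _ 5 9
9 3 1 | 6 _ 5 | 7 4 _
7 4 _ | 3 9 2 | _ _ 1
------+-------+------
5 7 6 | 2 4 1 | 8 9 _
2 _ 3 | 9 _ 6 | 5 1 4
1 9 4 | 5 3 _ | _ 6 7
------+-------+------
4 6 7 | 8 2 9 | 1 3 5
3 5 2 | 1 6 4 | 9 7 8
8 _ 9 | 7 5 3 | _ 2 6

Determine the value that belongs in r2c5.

8

Row 2 already contains {1, 3, 4, 5, 6, 7, 9}.
Column 5 already contains {1, 2, 3, 4, 5, 6, 9}.
Its 3×3 block (box 2) already contains {1, 2, 3, 4, 5, 6, 9}.
The only value from 1–9 not eliminated is 8, so r2c5 = 8.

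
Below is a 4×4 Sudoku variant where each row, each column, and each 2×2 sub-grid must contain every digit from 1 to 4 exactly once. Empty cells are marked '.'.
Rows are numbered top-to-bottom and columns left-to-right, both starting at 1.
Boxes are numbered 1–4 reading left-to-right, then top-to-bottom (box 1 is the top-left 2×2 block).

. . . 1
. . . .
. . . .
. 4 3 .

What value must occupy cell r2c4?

Cell r2c4 itself could take any of {2, 3, 4} by direct elimination.
Consider where 3 can go in box 2.
r1c3 is out (column 3 already has a 3).
r2c3 is out (column 3 already has a 3).
So the only cell in box 2 that can hold 3 is r2c4.
Therefore r2c4 = 3.

3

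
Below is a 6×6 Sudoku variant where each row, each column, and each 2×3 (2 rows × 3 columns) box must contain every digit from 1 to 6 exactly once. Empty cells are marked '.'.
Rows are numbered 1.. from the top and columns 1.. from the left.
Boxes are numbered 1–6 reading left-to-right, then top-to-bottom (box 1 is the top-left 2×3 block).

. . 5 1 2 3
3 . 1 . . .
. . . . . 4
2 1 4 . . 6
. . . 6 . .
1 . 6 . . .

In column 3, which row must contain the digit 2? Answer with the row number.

Consider where 2 can go in column 3.
row 3, column 3 is out (box 3 already has a 2).
So the only cell in column 3 that can hold 2 is row 5, column 3.
That is row 5.

5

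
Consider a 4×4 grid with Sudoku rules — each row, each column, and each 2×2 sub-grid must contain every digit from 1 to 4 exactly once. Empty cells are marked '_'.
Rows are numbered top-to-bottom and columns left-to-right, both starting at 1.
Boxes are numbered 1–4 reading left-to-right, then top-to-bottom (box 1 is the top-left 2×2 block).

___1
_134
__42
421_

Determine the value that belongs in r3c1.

Cell r3c1 itself could take any of {1, 3} by direct elimination.
Consider where 1 can go in row 3.
r3c2 is out (column 2 already has a 1).
So the only cell in row 3 that can hold 1 is r3c1.
Therefore r3c1 = 1.

1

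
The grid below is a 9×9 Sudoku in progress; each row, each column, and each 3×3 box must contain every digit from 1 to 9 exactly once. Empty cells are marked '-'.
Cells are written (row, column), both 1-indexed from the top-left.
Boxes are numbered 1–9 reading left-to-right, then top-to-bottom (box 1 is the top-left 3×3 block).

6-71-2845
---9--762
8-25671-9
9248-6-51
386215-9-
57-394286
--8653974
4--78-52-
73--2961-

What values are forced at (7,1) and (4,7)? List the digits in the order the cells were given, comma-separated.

For (7,1):
  Consider where 2 can go in box 7.
  (7,2) is out (column 2 already has a 2).
  (8,2) is out (row 8 already has a 2).
  (8,3) is out (row 8 already has a 2).
  (9,3) is out (row 9 already has a 2).
  So the only cell in box 7 that can hold 2 is (7,1).
  So (7,1) = 2.
For (4,7):
  Row 4 already contains {1, 2, 4, 5, 6, 8, 9}.
  Column 7 already contains {1, 2, 5, 6, 7, 8, 9}.
  Its 3×3 block (box 6) already contains {1, 2, 5, 6, 8, 9}.
  The only value from 1–9 not eliminated is 3, so (4,7) = 3.

2,3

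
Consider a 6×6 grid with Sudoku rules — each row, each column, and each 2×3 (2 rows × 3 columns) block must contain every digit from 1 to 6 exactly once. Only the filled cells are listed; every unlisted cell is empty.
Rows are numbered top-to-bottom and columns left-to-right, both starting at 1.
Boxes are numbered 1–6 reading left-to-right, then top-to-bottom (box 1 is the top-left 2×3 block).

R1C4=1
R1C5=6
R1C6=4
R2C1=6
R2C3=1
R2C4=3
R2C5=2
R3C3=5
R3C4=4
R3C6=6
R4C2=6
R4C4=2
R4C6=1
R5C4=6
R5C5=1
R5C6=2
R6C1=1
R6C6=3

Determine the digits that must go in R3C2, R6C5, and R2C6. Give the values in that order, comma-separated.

For R3C2:
  Consider where 1 can go in column 2.
  R1C2 is out (row 1 already has a 1).
  R2C2 is out (row 2 already has a 1).
  R5C2 is out (row 5 already has a 1).
  R6C2 is out (row 6 already has a 1).
  So the only cell in column 2 that can hold 1 is R3C2.
  So R3C2 = 1.
For R6C5:
  Consider where 4 can go in box 6.
  R6C4 is out (column 4 already has a 4).
  So the only cell in box 6 that can hold 4 is R6C5.
  So R6C5 = 4.
For R2C6:
  Row 2 already contains {1, 2, 3, 6}.
  Column 6 already contains {1, 2, 3, 4, 6}.
  Its 2×3 block (box 2) already contains {1, 2, 3, 4, 6}.
  The only value from 1–6 not eliminated is 5, so R2C6 = 5.

1,4,5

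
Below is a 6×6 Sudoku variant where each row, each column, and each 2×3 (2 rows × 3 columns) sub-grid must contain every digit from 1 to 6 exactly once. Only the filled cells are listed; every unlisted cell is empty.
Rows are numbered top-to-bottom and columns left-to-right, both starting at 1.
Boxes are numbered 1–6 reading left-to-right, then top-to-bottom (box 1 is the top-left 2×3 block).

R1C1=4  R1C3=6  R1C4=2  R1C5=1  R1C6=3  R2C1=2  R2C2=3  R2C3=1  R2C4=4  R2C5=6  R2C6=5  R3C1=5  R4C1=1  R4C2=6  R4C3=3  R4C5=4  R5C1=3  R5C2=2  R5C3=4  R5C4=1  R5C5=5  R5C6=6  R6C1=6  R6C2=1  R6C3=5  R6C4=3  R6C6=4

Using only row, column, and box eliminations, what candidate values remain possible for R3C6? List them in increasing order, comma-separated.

1,2

Row 3 already contains {5}.
Column 6 already contains {3, 4, 5, 6}.
Its 2×3 block (box 4) already contains {4}.
Removing those from 1–6 leaves {1, 2} as the candidates for R3C6.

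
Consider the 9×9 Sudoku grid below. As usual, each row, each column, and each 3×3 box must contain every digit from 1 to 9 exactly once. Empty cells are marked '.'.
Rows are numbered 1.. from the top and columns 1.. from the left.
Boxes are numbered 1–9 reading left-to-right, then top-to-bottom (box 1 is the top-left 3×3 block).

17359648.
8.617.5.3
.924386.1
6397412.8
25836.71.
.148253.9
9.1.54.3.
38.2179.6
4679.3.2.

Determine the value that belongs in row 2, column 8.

Row 2 already contains {1, 3, 5, 6, 7, 8}.
Column 8 already contains {1, 2, 3, 8}.
Its 3×3 block (box 3) already contains {1, 3, 4, 5, 6, 8}.
The only value from 1–9 not eliminated is 9, so row 2, column 8 = 9.

9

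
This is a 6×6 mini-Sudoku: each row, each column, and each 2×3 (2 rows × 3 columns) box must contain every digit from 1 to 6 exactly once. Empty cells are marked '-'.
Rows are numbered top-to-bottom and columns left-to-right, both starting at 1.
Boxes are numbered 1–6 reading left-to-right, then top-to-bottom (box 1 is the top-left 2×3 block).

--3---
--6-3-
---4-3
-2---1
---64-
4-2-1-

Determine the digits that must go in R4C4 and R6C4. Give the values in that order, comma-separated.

For R4C4:
  Row 4 already contains {1, 2}.
  Column 4 already contains {4, 6}.
  Its 2×3 block (box 4) already contains {1, 3, 4}.
  The only value from 1–6 not eliminated is 5, so R4C4 = 5.
For R6C4:
  Consider where 3 can go in box 6.
  R5C6 is out (column 6 already has a 3).
  R6C6 is out (column 6 already has a 3).
  So the only cell in box 6 that can hold 3 is R6C4.
  So R6C4 = 3.

5,3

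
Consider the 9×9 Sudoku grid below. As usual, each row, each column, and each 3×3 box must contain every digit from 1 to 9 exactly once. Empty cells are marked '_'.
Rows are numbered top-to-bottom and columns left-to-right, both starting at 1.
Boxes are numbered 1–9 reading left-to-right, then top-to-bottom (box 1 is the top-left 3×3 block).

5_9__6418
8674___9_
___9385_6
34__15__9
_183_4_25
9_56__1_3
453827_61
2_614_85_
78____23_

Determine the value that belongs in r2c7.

Row 2 already contains {4, 6, 7, 8, 9}.
Column 7 already contains {1, 2, 4, 5, 8}.
Its 3×3 block (box 3) already contains {1, 4, 5, 6, 8, 9}.
The only value from 1–9 not eliminated is 3, so r2c7 = 3.

3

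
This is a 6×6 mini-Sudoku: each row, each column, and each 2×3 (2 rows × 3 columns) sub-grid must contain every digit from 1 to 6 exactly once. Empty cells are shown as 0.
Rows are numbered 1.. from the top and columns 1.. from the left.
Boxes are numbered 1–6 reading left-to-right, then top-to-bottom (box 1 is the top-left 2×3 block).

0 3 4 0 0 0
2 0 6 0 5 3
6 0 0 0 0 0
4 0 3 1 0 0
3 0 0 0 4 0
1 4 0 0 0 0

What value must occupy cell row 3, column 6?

Cell row 3, column 6 itself could take any of {2, 4, 5} by direct elimination.
Consider where 4 can go in column 6.
row 1, column 6 is out (row 1 already has a 4).
row 4, column 6 is out (row 4 already has a 4).
row 5, column 6 is out (row 5 already has a 4).
row 6, column 6 is out (row 6 already has a 4).
So the only cell in column 6 that can hold 4 is row 3, column 6.
Therefore row 3, column 6 = 4.

4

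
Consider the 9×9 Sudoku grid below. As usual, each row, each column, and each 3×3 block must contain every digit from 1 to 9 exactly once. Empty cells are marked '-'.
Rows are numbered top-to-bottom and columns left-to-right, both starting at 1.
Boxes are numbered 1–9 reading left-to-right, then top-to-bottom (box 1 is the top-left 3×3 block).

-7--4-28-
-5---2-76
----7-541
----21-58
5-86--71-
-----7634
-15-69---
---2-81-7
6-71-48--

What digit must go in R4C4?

Cell R4C4 itself could take any of {3, 4, 9} by direct elimination.
Consider where 4 can go in box 5.
R5C5 is out (column 5 already has a 4).
R5C6 is out (column 6 already has a 4).
R6C4 is out (row 6 already has a 4).
R6C5 is out (row 6 already has a 4).
So the only cell in box 5 that can hold 4 is R4C4.
Therefore R4C4 = 4.

4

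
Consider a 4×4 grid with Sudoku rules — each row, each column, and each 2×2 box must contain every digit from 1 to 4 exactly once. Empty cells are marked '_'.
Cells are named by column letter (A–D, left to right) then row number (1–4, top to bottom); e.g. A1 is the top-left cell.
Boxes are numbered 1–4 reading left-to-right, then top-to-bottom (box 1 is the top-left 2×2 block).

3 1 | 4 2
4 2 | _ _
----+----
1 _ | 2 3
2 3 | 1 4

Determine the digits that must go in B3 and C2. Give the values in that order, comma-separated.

For B3:
  Row 3 already contains {1, 2, 3}.
  Column B already contains {1, 2, 3}.
  Its 2×2 block (box 3) already contains {1, 2, 3}.
  The only value from 1–4 not eliminated is 4, so B3 = 4.
For C2:
  Row 2 already contains {2, 4}.
  Column C already contains {1, 2, 4}.
  Its 2×2 block (box 2) already contains {2, 4}.
  The only value from 1–4 not eliminated is 3, so C2 = 3.

4,3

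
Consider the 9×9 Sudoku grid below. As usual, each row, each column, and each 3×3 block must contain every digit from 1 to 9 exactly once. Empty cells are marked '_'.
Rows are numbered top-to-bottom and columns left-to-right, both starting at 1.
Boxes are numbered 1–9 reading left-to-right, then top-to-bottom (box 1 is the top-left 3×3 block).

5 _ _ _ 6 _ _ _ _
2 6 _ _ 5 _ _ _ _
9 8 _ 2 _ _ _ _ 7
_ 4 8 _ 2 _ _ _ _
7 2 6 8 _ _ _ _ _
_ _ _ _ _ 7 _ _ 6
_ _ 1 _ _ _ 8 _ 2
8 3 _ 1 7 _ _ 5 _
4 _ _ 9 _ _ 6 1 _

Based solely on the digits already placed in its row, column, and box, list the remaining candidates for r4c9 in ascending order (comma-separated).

1,3,5,9

Row 4 already contains {2, 4, 8}.
Column 9 already contains {2, 6, 7}.
Its 3×3 block (box 6) already contains {6}.
Removing those from 1–9 leaves {1, 3, 5, 9} as the candidates for r4c9.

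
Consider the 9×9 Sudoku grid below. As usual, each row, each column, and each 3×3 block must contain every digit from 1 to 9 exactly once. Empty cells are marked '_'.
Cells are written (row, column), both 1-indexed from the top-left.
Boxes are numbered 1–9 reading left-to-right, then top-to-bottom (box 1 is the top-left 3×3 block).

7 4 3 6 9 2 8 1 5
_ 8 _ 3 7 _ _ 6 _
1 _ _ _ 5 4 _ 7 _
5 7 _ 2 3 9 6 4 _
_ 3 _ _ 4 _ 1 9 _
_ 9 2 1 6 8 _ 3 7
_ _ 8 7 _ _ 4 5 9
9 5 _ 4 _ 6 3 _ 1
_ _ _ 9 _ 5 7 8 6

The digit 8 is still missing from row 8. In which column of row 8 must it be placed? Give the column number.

5

Consider where 8 can go in row 8.
(8,3) is out (column 3 already has a 8).
(8,8) is out (column 8 already has a 8).
So the only cell in row 8 that can hold 8 is (8,5).
That is column 5.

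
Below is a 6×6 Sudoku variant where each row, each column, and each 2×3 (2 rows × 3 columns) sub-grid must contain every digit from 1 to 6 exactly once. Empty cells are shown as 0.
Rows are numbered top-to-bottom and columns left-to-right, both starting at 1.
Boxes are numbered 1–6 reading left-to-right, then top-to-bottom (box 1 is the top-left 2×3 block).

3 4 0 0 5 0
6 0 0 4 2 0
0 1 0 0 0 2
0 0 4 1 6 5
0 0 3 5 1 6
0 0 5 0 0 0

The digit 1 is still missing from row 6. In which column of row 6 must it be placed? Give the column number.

1

Consider where 1 can go in row 6.
R6C2 is out (column 2 already has a 1).
R6C4 is out (column 4 already has a 1).
R6C5 is out (column 5 already has a 1).
R6C6 is out (box 6 already has a 1).
So the only cell in row 6 that can hold 1 is R6C1.
That is column 1.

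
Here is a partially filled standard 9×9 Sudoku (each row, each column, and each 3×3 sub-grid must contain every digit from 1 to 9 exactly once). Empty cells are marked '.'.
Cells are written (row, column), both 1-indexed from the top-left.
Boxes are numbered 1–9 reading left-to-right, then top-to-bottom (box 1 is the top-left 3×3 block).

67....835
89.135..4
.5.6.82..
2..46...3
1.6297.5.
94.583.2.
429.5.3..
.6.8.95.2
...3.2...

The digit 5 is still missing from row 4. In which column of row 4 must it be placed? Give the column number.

Consider where 5 can go in row 4.
(4,2) is out (column 2 already has a 5).
(4,6) is out (column 6 already has a 5).
(4,7) is out (column 7 already has a 5).
(4,8) is out (column 8 already has a 5).
So the only cell in row 4 that can hold 5 is (4,3).
That is column 3.

3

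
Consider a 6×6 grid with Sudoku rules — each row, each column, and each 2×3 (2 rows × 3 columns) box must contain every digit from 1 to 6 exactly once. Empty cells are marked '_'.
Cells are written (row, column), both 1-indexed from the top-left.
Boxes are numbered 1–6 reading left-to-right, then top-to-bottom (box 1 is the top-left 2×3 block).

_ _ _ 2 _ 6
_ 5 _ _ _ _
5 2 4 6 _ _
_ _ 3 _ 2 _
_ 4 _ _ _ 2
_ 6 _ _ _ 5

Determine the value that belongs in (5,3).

5

Cell (5,3) itself could take any of {1, 5} by direct elimination.
Consider where 5 can go in box 5.
(5,1) is out (column 1 already has a 5).
(6,1) is out (row 6 already has a 5).
(6,3) is out (row 6 already has a 5).
So the only cell in box 5 that can hold 5 is (5,3).
Therefore (5,3) = 5.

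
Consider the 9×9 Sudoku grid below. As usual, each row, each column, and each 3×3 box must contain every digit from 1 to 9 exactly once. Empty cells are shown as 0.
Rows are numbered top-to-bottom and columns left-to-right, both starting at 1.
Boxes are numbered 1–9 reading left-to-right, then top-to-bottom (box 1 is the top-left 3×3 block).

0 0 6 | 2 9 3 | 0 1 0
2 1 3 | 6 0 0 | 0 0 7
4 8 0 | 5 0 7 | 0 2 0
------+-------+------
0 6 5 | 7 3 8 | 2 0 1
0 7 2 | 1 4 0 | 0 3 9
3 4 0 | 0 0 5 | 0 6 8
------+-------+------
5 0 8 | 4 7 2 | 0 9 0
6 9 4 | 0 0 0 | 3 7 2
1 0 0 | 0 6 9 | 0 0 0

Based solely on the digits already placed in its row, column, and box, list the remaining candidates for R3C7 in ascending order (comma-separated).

Row 3 already contains {2, 4, 5, 7, 8}.
Column 7 already contains {2, 3}.
Its 3×3 block (box 3) already contains {1, 2, 7}.
Removing those from 1–9 leaves {6, 9} as the candidates for R3C7.

6,9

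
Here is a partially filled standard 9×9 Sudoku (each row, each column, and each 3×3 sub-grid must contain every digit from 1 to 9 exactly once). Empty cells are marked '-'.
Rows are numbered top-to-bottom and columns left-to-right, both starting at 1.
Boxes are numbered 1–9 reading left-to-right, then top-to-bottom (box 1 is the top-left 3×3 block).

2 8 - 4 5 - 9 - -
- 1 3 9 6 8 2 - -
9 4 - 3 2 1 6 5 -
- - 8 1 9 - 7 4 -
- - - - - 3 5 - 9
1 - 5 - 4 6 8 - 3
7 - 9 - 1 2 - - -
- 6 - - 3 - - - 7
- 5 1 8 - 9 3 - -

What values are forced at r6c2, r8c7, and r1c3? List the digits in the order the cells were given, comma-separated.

For r6c2:
  Consider where 9 can go in row 6.
  r6c4 is out (column 4 already has a 9).
  r6c8 is out (box 6 already has a 9).
  So the only cell in row 6 that can hold 9 is r6c2.
  So r6c2 = 9.
For r8c7:
  Consider where 1 can go in column 7.
  r7c7 is out (row 7 already has a 1).
  So the only cell in column 7 that can hold 1 is r8c7.
  So r8c7 = 1.
For r1c3:
  Consider where 6 can go in box 1.
  r2c1 is out (row 2 already has a 6).
  r3c3 is out (row 3 already has a 6).
  So the only cell in box 1 that can hold 6 is r1c3.
  So r1c3 = 6.

9,1,6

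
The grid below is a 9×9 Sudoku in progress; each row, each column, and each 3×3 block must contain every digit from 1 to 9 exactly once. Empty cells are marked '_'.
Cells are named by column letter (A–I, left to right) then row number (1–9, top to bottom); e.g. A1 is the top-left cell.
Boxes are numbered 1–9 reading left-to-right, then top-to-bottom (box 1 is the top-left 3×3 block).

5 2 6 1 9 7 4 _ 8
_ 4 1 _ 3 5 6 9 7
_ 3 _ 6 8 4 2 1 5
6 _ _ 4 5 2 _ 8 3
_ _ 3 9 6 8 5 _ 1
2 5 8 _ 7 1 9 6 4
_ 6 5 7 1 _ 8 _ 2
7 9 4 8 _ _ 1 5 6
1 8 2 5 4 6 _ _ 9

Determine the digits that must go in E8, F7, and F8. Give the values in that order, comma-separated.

2,9,3

For E8:
  Row 8 already contains {1, 4, 5, 6, 7, 8, 9}.
  Column E already contains {1, 3, 4, 5, 6, 7, 8, 9}.
  Its 3×3 block (box 8) already contains {1, 4, 5, 6, 7, 8}.
  The only value from 1–9 not eliminated is 2, so E8 = 2.
For F7:
  Consider where 9 can go in box 8.
  E8 is out (row 8 already has a 9).
  F8 is out (row 8 already has a 9).
  So the only cell in box 8 that can hold 9 is F7.
  So F7 = 9.
For F8:
  Row 8 already contains {1, 4, 5, 6, 7, 8, 9}.
  Column F already contains {1, 2, 4, 5, 6, 7, 8}.
  Its 3×3 block (box 8) already contains {1, 4, 5, 6, 7, 8}.
  The only value from 1–9 not eliminated is 3, so F8 = 3.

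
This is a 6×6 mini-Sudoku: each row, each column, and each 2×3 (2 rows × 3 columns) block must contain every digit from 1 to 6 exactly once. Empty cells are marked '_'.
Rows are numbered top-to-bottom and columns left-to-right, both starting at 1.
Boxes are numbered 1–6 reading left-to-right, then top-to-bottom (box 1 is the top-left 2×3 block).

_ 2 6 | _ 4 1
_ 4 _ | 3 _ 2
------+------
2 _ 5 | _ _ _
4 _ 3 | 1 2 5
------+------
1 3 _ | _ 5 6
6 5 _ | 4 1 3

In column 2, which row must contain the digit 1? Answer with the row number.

Consider where 1 can go in column 2.
r4c2 is out (row 4 already has a 1).
So the only cell in column 2 that can hold 1 is r3c2.
That is row 3.

3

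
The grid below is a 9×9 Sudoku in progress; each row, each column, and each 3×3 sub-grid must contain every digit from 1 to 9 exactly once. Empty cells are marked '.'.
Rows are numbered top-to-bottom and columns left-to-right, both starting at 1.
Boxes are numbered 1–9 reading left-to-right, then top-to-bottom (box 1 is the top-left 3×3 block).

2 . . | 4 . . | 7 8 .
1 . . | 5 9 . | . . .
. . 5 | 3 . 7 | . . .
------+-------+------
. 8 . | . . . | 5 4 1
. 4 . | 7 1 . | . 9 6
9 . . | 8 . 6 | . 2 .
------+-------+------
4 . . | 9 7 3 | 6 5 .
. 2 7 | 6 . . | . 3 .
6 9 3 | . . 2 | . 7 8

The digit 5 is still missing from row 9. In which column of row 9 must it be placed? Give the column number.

Consider where 5 can go in row 9.
r9c4 is out (column 4 already has a 5).
r9c7 is out (column 7 already has a 5).
So the only cell in row 9 that can hold 5 is r9c5.
That is column 5.

5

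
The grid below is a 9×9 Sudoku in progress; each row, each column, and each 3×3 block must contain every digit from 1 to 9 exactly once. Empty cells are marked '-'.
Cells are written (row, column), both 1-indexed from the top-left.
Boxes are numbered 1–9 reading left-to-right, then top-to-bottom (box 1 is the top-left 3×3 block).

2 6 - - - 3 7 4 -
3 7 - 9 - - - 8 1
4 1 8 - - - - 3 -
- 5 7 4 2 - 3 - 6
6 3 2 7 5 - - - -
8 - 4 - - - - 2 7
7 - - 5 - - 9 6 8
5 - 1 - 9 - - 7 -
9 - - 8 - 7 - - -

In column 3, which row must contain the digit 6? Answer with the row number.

Consider where 6 can go in column 3.
(1,3) is out (row 1 already has a 6).
(2,3) is out (box 1 already has a 6).
(7,3) is out (row 7 already has a 6).
So the only cell in column 3 that can hold 6 is (9,3).
That is row 9.

9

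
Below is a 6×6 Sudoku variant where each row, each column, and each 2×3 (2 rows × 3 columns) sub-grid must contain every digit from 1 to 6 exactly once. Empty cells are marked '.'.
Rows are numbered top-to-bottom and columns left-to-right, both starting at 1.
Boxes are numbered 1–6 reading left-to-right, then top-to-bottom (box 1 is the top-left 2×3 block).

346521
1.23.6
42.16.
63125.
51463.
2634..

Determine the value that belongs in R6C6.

5

Row 6 already contains {2, 3, 4, 6}.
Column 6 already contains {1, 6}.
Its 2×3 block (box 6) already contains {3, 4, 6}.
The only value from 1–6 not eliminated is 5, so R6C6 = 5.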